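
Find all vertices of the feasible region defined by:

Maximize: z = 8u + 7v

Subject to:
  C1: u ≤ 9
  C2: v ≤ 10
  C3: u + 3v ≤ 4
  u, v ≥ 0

(0, 0), (4, 0), (0, 1.333)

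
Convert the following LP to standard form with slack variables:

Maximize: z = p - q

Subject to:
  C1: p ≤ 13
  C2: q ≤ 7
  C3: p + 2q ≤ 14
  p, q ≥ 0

max z = p - q

s.t.
  p + s1 = 13
  q + s2 = 7
  p + 2q + s3 = 14
  p, q, s1, s2, s3 ≥ 0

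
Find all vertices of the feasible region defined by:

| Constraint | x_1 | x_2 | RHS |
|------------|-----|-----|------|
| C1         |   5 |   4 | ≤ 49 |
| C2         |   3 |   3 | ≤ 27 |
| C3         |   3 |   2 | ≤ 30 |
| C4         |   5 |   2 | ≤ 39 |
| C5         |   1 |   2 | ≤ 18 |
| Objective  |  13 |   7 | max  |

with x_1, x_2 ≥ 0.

(0, 0), (7.8, 0), (7, 2), (0, 9)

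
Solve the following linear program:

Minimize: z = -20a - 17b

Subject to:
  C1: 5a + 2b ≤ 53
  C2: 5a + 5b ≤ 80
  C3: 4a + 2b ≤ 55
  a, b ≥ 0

Evaluate the objective at each vertex of the feasible region:
  z(0, 0) = 0
  z(10.6, 0) = -212
  z(7, 9) = -293  ←
  z(0, 16) = -272
The minimum is at a = 7, b = 9.

a = 7, b = 9, z = -293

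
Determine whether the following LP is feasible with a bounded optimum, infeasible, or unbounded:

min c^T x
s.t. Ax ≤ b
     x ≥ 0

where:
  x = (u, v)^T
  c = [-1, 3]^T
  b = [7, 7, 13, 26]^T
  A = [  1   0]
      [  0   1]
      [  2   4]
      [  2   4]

Feasible with a bounded optimal solution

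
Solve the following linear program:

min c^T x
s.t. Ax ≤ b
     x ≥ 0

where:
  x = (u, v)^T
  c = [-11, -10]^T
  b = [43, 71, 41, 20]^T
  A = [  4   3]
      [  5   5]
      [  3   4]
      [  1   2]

Evaluate the objective at each vertex of the feasible region:
  z(0, 0) = 0
  z(10.75, 0) = -118.2
  z(7, 5) = -127  ←
  z(1, 9.5) = -106
  z(0, 10) = -100
The minimum is at u = 7, v = 5.

u = 7, v = 5, z = -127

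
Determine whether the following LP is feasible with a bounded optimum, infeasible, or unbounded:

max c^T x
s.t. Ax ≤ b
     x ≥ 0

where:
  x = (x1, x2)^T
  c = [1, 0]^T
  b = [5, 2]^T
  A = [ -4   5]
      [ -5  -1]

Unbounded (objective can increase without bound)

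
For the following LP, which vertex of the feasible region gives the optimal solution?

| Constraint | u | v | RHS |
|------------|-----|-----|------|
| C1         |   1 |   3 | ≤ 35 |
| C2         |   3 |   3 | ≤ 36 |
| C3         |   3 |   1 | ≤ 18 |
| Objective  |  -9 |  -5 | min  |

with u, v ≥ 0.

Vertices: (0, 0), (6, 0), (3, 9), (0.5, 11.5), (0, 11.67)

Evaluate the objective at each vertex of the feasible region:
  z(0, 0) = 0
  z(6, 0) = -54
  z(3, 9) = -72  ←
  z(0.5, 11.5) = -62
  z(0, 11.67) = -58.33
The minimum is at u = 3, v = 9.

(3, 9)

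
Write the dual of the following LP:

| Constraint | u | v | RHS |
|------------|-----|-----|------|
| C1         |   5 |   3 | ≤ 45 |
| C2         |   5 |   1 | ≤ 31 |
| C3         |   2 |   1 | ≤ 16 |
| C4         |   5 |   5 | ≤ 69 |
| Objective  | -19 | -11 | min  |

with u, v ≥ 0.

Primal min cᵀx s.t. Ax ≤ b, x ≥ 0  →  Dual max −bᵀy s.t. Aᵀy ≥ −c, y ≥ 0.

Maximize: z = -45y1 - 31y2 - 16y3 - 69y4

Subject to:
  5y1 + 5y2 + 2y3 + 5y4 ≥ 19
  3y1 + y2 + y3 + 5y4 ≥ 11
  y1, y2, y3, y4 ≥ 0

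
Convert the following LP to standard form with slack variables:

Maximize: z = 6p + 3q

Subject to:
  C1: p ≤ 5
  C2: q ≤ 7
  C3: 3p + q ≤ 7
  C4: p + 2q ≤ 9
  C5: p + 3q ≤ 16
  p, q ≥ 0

max z = 6p + 3q

s.t.
  p + s1 = 5
  q + s2 = 7
  3p + q + s3 = 7
  p + 2q + s4 = 9
  p + 3q + s5 = 16
  p, q, s1, s2, s3, s4, s5 ≥ 0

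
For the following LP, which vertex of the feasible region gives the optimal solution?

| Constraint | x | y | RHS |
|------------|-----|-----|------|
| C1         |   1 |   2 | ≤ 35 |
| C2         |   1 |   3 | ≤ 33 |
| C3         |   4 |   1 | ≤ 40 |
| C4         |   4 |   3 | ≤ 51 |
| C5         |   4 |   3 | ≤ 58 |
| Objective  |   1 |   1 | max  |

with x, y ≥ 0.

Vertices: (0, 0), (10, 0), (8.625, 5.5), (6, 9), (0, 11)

Evaluate the objective at each vertex of the feasible region:
  z(0, 0) = 0
  z(10, 0) = 10
  z(8.625, 5.5) = 14.12
  z(6, 9) = 15  ←
  z(0, 11) = 11
The maximum is at x = 6, y = 9.

(6, 9)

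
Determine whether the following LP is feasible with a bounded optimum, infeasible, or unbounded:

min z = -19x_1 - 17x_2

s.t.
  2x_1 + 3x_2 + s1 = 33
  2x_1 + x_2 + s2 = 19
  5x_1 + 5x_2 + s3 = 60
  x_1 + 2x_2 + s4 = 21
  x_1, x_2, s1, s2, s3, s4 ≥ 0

Feasible with a bounded optimal solution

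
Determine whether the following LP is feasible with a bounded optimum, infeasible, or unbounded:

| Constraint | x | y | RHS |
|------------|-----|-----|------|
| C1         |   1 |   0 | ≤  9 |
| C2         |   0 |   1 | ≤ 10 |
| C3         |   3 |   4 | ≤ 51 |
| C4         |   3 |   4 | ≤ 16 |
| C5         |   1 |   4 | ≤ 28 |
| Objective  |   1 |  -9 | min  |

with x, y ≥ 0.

Feasible with a bounded optimal solution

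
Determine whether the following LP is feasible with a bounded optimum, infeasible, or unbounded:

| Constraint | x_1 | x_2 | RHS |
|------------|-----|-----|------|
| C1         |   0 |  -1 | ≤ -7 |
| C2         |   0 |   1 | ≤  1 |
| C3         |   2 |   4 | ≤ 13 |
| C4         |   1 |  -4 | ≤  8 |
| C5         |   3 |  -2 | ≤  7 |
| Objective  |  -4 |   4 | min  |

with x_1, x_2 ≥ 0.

Infeasible (no feasible solution exists)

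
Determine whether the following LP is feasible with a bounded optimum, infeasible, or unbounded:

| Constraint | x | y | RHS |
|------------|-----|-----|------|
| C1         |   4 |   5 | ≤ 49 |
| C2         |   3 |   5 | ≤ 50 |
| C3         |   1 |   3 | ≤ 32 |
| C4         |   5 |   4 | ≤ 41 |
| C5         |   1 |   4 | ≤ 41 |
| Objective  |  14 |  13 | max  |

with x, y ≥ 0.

Feasible with a bounded optimal solution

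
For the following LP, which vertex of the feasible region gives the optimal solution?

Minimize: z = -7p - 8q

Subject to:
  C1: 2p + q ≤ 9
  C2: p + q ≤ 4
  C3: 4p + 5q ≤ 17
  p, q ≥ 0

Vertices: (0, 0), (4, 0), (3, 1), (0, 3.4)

Evaluate the objective at each vertex of the feasible region:
  z(0, 0) = 0
  z(4, 0) = -28
  z(3, 1) = -29  ←
  z(0, 3.4) = -27.2
The minimum is at p = 3, q = 1.

(3, 1)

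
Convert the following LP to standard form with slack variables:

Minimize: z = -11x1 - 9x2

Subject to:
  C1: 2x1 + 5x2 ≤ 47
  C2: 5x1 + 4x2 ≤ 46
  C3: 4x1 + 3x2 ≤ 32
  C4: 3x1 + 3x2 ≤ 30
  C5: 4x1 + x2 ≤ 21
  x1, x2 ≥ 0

min z = -11x1 - 9x2

s.t.
  2x1 + 5x2 + s1 = 47
  5x1 + 4x2 + s2 = 46
  4x1 + 3x2 + s3 = 32
  3x1 + 3x2 + s4 = 30
  4x1 + x2 + s5 = 21
  x1, x2, s1, s2, s3, s4, s5 ≥ 0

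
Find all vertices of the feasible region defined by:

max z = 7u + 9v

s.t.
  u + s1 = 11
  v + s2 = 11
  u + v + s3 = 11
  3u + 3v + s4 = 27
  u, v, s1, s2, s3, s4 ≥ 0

(0, 0), (9, 0), (0, 9)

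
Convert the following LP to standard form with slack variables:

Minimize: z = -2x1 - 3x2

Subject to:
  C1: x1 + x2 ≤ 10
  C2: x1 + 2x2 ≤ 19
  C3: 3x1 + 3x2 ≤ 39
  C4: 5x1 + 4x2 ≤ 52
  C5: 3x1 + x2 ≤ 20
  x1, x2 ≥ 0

min z = -2x1 - 3x2

s.t.
  x1 + x2 + s1 = 10
  x1 + 2x2 + s2 = 19
  3x1 + 3x2 + s3 = 39
  5x1 + 4x2 + s4 = 52
  3x1 + x2 + s5 = 20
  x1, x2, s1, s2, s3, s4, s5 ≥ 0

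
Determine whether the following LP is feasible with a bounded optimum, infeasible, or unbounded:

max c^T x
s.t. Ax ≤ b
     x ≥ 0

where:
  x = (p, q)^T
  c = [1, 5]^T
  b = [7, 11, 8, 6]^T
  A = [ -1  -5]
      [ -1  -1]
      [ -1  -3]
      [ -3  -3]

Unbounded (objective can increase without bound)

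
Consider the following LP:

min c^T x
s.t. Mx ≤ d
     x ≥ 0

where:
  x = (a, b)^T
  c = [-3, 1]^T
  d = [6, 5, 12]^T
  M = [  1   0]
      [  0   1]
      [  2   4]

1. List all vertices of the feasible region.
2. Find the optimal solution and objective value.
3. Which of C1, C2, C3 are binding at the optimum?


1. (0, 0), (6, 0), (0, 3)
2. a = 6, b = 0, z = -18
3. C1, C3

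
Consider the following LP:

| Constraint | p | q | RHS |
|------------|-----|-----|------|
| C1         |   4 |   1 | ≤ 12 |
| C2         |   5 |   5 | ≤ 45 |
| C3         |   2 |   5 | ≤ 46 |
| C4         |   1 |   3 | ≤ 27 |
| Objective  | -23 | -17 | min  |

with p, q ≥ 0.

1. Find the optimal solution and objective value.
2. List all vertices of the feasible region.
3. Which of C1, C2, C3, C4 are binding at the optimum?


1. p = 1, q = 8, z = -159
2. (0, 0), (3, 0), (1, 8), (0, 9)
3. C1, C2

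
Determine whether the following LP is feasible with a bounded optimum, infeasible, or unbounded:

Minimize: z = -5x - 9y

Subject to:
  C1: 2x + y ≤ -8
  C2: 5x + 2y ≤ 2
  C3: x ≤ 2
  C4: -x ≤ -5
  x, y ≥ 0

Infeasible (no feasible solution exists)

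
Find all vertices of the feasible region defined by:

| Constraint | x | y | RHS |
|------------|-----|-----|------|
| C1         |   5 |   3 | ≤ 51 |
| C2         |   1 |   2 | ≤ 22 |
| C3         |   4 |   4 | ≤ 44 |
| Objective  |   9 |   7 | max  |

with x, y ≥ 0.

(0, 0), (10.2, 0), (9, 2), (0, 11)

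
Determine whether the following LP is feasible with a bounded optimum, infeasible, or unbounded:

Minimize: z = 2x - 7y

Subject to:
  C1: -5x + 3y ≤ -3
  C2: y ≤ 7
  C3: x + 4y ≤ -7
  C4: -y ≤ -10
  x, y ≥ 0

Infeasible (no feasible solution exists)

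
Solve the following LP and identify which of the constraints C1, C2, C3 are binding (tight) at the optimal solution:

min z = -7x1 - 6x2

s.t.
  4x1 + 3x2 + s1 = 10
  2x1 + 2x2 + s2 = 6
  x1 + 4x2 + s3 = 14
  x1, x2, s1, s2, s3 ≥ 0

At x1 = 1, x2 = 2, compute slack b - a·x for each constraint:
  C1: 10 − 10 = 0  (binding)
  C2: 6 − 6 = 0  (binding)
  C3: 14 − 9 = 5  (slack)

Optimal: x1 = 1, x2 = 2
Binding: C1, C2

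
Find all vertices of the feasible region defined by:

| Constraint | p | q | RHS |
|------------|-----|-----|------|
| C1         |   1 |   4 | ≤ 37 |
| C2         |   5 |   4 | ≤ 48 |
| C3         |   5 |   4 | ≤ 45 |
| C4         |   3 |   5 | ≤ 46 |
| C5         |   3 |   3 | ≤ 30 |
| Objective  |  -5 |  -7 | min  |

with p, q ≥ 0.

(0, 0), (9, 0), (5, 5), (2, 8), (0, 9.2)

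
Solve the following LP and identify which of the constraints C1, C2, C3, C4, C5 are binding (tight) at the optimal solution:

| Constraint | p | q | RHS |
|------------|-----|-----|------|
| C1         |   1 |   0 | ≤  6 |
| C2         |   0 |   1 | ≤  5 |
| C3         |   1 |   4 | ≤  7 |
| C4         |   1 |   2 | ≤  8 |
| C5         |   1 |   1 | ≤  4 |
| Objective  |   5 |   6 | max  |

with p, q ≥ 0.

At p = 3, q = 1, compute slack b - a·x for each constraint:
  C1: 6 − 3 = 3  (slack)
  C2: 5 − 1 = 4  (slack)
  C3: 7 − 7 = 0  (binding)
  C4: 8 − 5 = 3  (slack)
  C5: 4 − 4 = 0  (binding)

Optimal: p = 3, q = 1
Binding: C3, C5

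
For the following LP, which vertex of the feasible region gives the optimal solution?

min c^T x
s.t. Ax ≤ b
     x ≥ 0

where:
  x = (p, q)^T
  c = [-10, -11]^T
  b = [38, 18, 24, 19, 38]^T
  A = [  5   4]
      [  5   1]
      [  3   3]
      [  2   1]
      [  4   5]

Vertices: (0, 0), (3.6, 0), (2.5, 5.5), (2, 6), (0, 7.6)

Evaluate the objective at each vertex of the feasible region:
  z(0, 0) = 0
  z(3.6, 0) = -36
  z(2.5, 5.5) = -85.5
  z(2, 6) = -86  ←
  z(0, 7.6) = -83.6
The minimum is at p = 2, q = 6.

(2, 6)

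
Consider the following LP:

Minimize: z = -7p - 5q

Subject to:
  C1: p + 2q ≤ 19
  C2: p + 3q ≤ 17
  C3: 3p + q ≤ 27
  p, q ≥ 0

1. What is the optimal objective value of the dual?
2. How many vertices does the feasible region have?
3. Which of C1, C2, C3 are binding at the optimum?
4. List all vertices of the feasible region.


1. -71
2. 4
3. C2, C3
4. (0, 0), (9, 0), (8, 3), (0, 5.667)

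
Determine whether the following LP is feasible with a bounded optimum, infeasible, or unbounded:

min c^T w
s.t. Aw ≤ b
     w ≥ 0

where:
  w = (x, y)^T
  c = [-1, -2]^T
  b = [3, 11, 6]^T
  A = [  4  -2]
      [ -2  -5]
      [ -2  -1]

Unbounded (objective can decrease without bound)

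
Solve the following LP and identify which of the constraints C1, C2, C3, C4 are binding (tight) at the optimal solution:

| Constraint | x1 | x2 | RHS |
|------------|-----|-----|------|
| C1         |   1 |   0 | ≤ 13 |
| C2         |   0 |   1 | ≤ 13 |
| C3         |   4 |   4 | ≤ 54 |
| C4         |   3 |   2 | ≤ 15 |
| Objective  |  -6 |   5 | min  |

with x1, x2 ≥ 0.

At x1 = 5, x2 = 0, compute slack b - a·x for each constraint:
  C1: 13 − 5 = 8  (slack)
  C2: 13 − 0 = 13  (slack)
  C3: 54 − 20 = 34  (slack)
  C4: 15 − 15 = 0  (binding)

Optimal: x1 = 5, x2 = 0
Binding: C4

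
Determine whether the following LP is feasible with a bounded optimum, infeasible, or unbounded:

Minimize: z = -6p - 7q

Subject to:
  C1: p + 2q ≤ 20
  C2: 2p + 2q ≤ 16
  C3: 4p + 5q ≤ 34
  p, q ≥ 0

Feasible with a bounded optimal solution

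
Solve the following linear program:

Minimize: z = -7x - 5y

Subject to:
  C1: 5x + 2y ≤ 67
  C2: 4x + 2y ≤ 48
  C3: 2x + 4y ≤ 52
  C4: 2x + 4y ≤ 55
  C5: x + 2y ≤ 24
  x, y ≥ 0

Evaluate the objective at each vertex of the feasible region:
  z(0, 0) = 0
  z(12, 0) = -84
  z(8, 8) = -96  ←
  z(0, 12) = -60
The minimum is at x = 8, y = 8.

x = 8, y = 8, z = -96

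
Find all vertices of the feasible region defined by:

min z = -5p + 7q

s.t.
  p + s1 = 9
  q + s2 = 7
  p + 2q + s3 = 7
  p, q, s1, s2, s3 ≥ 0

(0, 0), (7, 0), (0, 3.5)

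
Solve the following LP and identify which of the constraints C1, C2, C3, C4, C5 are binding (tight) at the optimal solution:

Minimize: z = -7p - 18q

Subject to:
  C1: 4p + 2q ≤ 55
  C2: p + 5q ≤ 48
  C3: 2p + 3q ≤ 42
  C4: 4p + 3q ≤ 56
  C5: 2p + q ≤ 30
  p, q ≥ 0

At p = 8, q = 8, compute slack b - a·x for each constraint:
  C1: 55 − 48 = 7  (slack)
  C2: 48 − 48 = 0  (binding)
  C3: 42 − 40 = 2  (slack)
  C4: 56 − 56 = 0  (binding)
  C5: 30 − 24 = 6  (slack)

Optimal: p = 8, q = 8
Binding: C2, C4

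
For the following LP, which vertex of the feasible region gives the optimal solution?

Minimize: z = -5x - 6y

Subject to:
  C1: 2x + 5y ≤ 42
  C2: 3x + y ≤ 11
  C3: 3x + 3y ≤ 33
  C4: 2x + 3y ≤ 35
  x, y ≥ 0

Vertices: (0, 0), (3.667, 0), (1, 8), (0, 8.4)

Evaluate the objective at each vertex of the feasible region:
  z(0, 0) = 0
  z(3.667, 0) = -18.33
  z(1, 8) = -53  ←
  z(0, 8.4) = -50.4
The minimum is at x = 1, y = 8.

(1, 8)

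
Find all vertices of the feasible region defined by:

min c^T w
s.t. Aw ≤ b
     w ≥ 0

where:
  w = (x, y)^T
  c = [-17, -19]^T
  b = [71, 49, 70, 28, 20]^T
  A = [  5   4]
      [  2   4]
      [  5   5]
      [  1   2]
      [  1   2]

(0, 0), (14, 0), (8, 6), (0, 10)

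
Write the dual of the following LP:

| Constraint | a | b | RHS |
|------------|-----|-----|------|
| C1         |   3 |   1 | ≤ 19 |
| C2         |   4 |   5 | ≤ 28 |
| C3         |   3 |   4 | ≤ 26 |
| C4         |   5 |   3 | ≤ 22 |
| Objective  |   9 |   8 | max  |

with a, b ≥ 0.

Primal max cᵀx s.t. Ax ≤ b, x ≥ 0  →  Dual min bᵀy s.t. Aᵀy ≥ c, y ≥ 0.

Minimize: z = 19y1 + 28y2 + 26y3 + 22y4

Subject to:
  3y1 + 4y2 + 3y3 + 5y4 ≥ 9
  y1 + 5y2 + 4y3 + 3y4 ≥ 8
  y1, y2, y3, y4 ≥ 0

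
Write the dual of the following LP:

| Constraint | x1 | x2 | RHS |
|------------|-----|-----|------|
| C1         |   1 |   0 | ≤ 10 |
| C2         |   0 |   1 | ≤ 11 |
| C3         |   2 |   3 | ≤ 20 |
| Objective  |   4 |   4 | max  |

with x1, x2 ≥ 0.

Primal max cᵀx s.t. Ax ≤ b, x ≥ 0  →  Dual min bᵀy s.t. Aᵀy ≥ c, y ≥ 0.

Minimize: z = 10y1 + 11y2 + 20y3

Subject to:
  y1 + 2y3 ≥ 4
  y2 + 3y3 ≥ 4
  y1, y2, y3 ≥ 0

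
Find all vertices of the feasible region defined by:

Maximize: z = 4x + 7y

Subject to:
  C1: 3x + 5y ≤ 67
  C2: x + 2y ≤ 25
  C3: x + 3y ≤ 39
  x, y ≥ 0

(0, 0), (22.33, 0), (9, 8), (0, 12.5)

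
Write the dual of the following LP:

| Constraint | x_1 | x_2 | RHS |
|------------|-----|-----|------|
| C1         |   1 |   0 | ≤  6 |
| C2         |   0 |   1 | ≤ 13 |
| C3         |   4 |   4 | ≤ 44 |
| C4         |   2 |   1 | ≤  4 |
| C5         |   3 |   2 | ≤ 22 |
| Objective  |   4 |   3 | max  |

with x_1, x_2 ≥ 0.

Primal max cᵀx s.t. Ax ≤ b, x ≥ 0  →  Dual min bᵀy s.t. Aᵀy ≥ c, y ≥ 0.

Minimize: z = 6y1 + 13y2 + 44y3 + 4y4 + 22y5

Subject to:
  y1 + 4y3 + 2y4 + 3y5 ≥ 4
  y2 + 4y3 + y4 + 2y5 ≥ 3
  y1, y2, y3, y4, y5 ≥ 0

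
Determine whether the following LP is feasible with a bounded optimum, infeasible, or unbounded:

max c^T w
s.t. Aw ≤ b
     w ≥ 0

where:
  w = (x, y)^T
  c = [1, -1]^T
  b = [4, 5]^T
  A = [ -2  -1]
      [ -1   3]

Unbounded (objective can increase without bound)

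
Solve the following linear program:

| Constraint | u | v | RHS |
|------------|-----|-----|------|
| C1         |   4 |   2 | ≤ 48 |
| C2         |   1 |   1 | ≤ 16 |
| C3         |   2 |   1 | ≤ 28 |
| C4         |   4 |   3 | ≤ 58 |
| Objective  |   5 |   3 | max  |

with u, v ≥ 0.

Evaluate the objective at each vertex of the feasible region:
  z(0, 0) = 0
  z(12, 0) = 60
  z(8, 8) = 64  ←
  z(0, 16) = 48
The maximum is at u = 8, v = 8.

u = 8, v = 8, z = 64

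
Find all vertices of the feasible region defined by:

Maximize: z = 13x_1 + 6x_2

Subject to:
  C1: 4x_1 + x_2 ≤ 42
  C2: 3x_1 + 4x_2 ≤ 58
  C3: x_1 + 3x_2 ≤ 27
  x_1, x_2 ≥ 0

(0, 0), (10.5, 0), (9, 6), (0, 9)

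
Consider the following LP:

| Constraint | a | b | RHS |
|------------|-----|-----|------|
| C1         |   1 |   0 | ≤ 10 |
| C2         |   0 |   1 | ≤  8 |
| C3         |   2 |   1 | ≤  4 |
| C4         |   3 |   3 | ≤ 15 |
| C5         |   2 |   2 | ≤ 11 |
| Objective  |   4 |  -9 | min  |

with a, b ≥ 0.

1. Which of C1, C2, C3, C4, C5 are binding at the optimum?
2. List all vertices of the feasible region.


1. C3
2. (0, 0), (2, 0), (0, 4)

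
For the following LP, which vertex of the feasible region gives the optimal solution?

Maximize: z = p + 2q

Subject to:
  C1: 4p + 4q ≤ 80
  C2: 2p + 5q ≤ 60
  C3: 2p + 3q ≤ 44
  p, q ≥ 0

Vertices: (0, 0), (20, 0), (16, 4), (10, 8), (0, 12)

Evaluate the objective at each vertex of the feasible region:
  z(0, 0) = 0
  z(20, 0) = 20
  z(16, 4) = 24
  z(10, 8) = 26  ←
  z(0, 12) = 24
The maximum is at p = 10, q = 8.

(10, 8)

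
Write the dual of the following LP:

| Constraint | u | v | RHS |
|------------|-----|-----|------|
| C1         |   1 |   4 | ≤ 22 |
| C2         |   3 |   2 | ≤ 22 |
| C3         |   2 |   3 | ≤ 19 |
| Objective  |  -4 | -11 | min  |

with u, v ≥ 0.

Primal min cᵀx s.t. Ax ≤ b, x ≥ 0  →  Dual max −bᵀy s.t. Aᵀy ≥ −c, y ≥ 0.

Maximize: z = -22y1 - 22y2 - 19y3

Subject to:
  y1 + 3y2 + 2y3 ≥ 4
  4y1 + 2y2 + 3y3 ≥ 11
  y1, y2, y3 ≥ 0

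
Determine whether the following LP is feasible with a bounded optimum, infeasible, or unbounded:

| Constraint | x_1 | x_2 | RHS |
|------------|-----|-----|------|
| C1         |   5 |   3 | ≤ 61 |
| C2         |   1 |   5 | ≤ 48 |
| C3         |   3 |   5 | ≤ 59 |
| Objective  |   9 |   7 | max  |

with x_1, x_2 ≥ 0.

Feasible with a bounded optimal solution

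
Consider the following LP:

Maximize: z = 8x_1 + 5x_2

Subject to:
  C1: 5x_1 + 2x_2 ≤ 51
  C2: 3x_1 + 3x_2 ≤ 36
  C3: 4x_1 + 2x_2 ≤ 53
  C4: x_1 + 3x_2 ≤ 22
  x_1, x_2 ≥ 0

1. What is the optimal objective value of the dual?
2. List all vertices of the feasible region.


1. 87
2. (0, 0), (10.2, 0), (9, 3), (7, 5), (0, 7.333)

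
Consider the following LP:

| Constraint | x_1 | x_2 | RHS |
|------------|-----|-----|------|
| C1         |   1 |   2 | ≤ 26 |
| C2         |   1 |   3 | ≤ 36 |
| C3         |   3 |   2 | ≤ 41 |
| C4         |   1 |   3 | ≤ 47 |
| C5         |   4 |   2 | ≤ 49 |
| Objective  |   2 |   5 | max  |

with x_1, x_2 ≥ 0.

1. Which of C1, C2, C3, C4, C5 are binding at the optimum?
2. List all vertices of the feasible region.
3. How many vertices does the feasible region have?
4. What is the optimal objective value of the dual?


1. C1, C2
2. (0, 0), (12.25, 0), (8, 8.5), (7.5, 9.25), (6, 10), (0, 12)
3. 6
4. 62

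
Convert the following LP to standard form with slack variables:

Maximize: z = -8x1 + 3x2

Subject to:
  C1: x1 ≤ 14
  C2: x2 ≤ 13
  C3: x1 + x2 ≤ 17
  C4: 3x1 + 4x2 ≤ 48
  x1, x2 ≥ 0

max z = -8x1 + 3x2

s.t.
  x1 + s1 = 14
  x2 + s2 = 13
  x1 + x2 + s3 = 17
  3x1 + 4x2 + s4 = 48
  x1, x2, s1, s2, s3, s4 ≥ 0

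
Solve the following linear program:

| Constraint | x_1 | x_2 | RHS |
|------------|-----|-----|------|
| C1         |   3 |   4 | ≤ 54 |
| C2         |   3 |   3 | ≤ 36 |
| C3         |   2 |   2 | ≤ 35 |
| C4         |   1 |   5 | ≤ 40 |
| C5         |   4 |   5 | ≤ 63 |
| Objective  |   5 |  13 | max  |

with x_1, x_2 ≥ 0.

Evaluate the objective at each vertex of the feasible region:
  z(0, 0) = 0
  z(12, 0) = 60
  z(5, 7) = 116  ←
  z(0, 8) = 104
The maximum is at x_1 = 5, x_2 = 7.

x_1 = 5, x_2 = 7, z = 116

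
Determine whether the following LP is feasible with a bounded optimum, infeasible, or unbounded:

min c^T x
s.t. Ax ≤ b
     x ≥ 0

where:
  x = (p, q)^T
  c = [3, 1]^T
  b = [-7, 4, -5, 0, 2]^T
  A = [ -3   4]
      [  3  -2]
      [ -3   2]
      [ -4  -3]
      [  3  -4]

Infeasible (no feasible solution exists)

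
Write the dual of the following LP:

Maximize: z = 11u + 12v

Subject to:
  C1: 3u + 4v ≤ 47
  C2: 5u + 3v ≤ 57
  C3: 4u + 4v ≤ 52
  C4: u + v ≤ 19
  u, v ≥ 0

Primal max cᵀx s.t. Ax ≤ b, x ≥ 0  →  Dual min bᵀy s.t. Aᵀy ≥ c, y ≥ 0.

Minimize: z = 47y1 + 57y2 + 52y3 + 19y4

Subject to:
  3y1 + 5y2 + 4y3 + y4 ≥ 11
  4y1 + 3y2 + 4y3 + y4 ≥ 12
  y1, y2, y3, y4 ≥ 0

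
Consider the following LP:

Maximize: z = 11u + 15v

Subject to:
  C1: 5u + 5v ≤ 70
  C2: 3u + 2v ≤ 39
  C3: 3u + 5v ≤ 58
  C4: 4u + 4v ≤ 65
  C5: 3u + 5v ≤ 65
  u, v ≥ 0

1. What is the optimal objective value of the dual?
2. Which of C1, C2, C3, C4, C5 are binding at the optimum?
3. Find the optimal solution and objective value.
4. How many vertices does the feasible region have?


1. 186
2. C1, C3
3. u = 6, v = 8, z = 186
4. 5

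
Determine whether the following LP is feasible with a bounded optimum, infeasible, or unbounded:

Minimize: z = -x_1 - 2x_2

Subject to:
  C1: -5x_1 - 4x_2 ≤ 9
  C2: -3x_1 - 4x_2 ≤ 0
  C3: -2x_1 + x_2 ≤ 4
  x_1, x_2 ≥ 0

Unbounded (objective can decrease without bound)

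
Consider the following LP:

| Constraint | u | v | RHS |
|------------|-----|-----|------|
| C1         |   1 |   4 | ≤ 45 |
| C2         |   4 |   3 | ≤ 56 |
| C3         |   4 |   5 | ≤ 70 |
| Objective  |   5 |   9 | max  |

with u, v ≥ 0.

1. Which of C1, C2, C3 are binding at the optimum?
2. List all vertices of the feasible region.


1. C1, C3
2. (0, 0), (14, 0), (8.75, 7), (5, 10), (0, 11.25)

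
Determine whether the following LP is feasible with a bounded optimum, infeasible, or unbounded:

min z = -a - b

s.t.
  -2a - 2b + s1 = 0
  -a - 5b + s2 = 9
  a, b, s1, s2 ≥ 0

Unbounded (objective can decrease without bound)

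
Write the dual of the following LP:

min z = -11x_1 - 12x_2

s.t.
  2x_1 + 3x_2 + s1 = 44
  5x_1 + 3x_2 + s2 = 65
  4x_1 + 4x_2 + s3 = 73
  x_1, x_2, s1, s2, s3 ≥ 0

Primal min cᵀx s.t. Ax ≤ b, x ≥ 0  →  Dual max −bᵀy s.t. Aᵀy ≥ −c, y ≥ 0.

Maximize: z = -44y1 - 65y2 - 73y3

Subject to:
  2y1 + 5y2 + 4y3 ≥ 11
  3y1 + 3y2 + 4y3 ≥ 12
  y1, y2, y3 ≥ 0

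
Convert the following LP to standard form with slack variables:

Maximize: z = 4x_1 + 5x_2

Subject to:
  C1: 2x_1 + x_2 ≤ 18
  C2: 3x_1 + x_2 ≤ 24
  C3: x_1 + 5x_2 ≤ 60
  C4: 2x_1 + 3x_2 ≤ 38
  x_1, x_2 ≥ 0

max z = 4x_1 + 5x_2

s.t.
  2x_1 + x_2 + s1 = 18
  3x_1 + x_2 + s2 = 24
  x_1 + 5x_2 + s3 = 60
  2x_1 + 3x_2 + s4 = 38
  x_1, x_2, s1, s2, s3, s4 ≥ 0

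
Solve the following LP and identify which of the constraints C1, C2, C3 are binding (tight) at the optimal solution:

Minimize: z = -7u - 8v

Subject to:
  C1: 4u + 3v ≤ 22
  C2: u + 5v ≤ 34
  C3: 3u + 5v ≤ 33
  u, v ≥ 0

At u = 1, v = 6, compute slack b - a·x for each constraint:
  C1: 22 − 22 = 0  (binding)
  C2: 34 − 31 = 3  (slack)
  C3: 33 − 33 = 0  (binding)

Optimal: u = 1, v = 6
Binding: C1, C3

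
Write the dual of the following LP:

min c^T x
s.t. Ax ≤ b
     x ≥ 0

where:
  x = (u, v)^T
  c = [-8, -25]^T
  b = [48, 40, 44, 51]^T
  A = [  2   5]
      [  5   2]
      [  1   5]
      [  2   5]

Primal min cᵀx s.t. Ax ≤ b, x ≥ 0  →  Dual max −bᵀy s.t. Aᵀy ≥ −c, y ≥ 0.

Maximize: z = -48y1 - 40y2 - 44y3 - 51y4

Subject to:
  2y1 + 5y2 + y3 + 2y4 ≥ 8
  5y1 + 2y2 + 5y3 + 5y4 ≥ 25
  y1, y2, y3, y4 ≥ 0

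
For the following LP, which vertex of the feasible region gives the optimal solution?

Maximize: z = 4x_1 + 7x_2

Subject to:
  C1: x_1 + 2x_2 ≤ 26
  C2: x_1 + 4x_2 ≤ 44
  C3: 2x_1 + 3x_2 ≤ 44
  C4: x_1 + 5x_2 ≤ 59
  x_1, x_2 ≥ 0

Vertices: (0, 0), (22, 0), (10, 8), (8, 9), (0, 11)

Evaluate the objective at each vertex of the feasible region:
  z(0, 0) = 0
  z(22, 0) = 88
  z(10, 8) = 96  ←
  z(8, 9) = 95
  z(0, 11) = 77
The maximum is at x_1 = 10, x_2 = 8.

(10, 8)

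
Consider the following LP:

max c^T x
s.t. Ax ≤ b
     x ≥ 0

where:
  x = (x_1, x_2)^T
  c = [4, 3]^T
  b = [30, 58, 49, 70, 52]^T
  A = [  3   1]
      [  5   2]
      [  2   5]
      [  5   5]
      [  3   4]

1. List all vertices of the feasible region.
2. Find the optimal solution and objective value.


1. (0, 0), (10, 0), (8, 6), (7, 7), (0, 9.8)
2. x_1 = 8, x_2 = 6, z = 50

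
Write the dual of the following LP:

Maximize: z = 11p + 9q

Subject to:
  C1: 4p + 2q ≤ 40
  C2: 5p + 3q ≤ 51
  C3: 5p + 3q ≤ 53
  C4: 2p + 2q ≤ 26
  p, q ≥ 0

Primal max cᵀx s.t. Ax ≤ b, x ≥ 0  →  Dual min bᵀy s.t. Aᵀy ≥ c, y ≥ 0.

Minimize: z = 40y1 + 51y2 + 53y3 + 26y4

Subject to:
  4y1 + 5y2 + 5y3 + 2y4 ≥ 11
  2y1 + 3y2 + 3y3 + 2y4 ≥ 9
  y1, y2, y3, y4 ≥ 0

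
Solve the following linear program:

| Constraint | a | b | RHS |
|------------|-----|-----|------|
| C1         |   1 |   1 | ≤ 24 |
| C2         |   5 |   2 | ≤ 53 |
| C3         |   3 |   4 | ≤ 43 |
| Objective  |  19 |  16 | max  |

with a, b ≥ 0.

Evaluate the objective at each vertex of the feasible region:
  z(0, 0) = 0
  z(10.6, 0) = 201.4
  z(9, 4) = 235  ←
  z(0, 10.75) = 172
The maximum is at a = 9, b = 4.

a = 9, b = 4, z = 235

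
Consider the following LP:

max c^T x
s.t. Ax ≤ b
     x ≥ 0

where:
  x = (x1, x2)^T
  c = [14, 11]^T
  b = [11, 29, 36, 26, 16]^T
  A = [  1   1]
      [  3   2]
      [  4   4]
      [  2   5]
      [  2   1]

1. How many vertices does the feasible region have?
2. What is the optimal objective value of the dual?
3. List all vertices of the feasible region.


1. 5
2. 120
3. (0, 0), (8, 0), (7, 2), (6.333, 2.667), (0, 5.2)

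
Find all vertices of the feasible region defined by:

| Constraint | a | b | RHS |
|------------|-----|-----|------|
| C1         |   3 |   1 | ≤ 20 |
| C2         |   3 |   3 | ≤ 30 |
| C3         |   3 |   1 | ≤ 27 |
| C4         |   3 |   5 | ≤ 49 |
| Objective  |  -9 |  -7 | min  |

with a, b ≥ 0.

(0, 0), (6.667, 0), (5, 5), (0.5, 9.5), (0, 9.8)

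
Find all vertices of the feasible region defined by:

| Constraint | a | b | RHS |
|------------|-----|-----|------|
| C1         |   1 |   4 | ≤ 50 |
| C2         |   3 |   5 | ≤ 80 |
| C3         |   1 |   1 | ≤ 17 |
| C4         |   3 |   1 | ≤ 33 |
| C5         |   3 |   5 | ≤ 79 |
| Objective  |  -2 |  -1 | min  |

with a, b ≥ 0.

(0, 0), (11, 0), (8, 9), (6, 11), (0, 12.5)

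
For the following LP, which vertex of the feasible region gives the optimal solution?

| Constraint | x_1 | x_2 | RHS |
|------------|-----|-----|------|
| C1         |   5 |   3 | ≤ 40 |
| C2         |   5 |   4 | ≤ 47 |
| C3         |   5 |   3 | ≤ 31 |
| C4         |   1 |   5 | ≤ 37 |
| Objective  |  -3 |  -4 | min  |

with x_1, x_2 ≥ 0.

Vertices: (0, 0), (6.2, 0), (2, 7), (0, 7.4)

Evaluate the objective at each vertex of the feasible region:
  z(0, 0) = 0
  z(6.2, 0) = -18.6
  z(2, 7) = -34  ←
  z(0, 7.4) = -29.6
The minimum is at x_1 = 2, x_2 = 7.

(2, 7)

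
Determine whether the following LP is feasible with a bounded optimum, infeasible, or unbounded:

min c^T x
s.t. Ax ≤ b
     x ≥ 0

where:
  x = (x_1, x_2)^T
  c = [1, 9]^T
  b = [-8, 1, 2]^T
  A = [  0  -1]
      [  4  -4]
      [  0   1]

Infeasible (no feasible solution exists)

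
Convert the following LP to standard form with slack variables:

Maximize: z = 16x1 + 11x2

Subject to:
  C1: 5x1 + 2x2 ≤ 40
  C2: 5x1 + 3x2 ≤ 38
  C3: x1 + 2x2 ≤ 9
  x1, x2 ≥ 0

max z = 16x1 + 11x2

s.t.
  5x1 + 2x2 + s1 = 40
  5x1 + 3x2 + s2 = 38
  x1 + 2x2 + s3 = 9
  x1, x2, s1, s2, s3 ≥ 0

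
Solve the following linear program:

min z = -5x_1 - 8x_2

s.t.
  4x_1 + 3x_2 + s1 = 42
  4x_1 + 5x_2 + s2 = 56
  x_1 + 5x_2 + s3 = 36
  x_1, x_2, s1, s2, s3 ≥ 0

Evaluate the objective at each vertex of the feasible region:
  z(0, 0) = 0
  z(10.5, 0) = -52.5
  z(6, 6) = -78  ←
  z(0, 7.2) = -57.6
The minimum is at x_1 = 6, x_2 = 6.

x_1 = 6, x_2 = 6, z = -78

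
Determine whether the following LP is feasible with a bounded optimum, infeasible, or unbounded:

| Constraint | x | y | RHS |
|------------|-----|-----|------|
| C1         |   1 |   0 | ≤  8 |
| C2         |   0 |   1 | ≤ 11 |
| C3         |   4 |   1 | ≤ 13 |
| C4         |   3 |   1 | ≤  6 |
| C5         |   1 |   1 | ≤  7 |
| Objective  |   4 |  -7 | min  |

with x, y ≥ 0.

Feasible with a bounded optimal solution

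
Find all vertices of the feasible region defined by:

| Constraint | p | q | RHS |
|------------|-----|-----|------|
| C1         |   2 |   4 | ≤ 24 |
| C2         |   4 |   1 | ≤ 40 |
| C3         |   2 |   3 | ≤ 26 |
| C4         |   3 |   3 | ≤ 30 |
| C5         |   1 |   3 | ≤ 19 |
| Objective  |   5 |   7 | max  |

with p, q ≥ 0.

(0, 0), (10, 0), (8, 2), (0, 6)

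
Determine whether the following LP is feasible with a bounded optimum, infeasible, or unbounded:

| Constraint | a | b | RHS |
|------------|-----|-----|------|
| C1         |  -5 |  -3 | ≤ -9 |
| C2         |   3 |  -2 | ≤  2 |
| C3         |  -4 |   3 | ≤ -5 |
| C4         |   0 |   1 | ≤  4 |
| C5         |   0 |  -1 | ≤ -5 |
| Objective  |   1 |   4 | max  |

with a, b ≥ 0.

Infeasible (no feasible solution exists)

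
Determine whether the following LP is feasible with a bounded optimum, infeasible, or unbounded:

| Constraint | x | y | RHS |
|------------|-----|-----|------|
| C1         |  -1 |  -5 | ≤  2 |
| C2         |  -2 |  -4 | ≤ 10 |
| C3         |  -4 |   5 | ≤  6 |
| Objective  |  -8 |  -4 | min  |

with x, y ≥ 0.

Unbounded (objective can decrease without bound)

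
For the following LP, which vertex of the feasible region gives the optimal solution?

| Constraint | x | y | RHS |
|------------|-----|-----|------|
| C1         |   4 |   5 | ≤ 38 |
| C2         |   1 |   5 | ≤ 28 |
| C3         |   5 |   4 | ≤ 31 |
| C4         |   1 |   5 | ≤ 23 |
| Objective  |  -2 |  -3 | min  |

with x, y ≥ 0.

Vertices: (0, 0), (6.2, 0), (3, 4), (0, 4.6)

Evaluate the objective at each vertex of the feasible region:
  z(0, 0) = 0
  z(6.2, 0) = -12.4
  z(3, 4) = -18  ←
  z(0, 4.6) = -13.8
The minimum is at x = 3, y = 4.

(3, 4)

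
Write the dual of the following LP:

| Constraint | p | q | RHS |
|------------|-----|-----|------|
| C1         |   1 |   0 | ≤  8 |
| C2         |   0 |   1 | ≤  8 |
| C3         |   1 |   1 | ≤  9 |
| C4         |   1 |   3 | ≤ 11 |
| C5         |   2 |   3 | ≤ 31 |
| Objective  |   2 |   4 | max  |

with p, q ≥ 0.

Primal max cᵀx s.t. Ax ≤ b, x ≥ 0  →  Dual min bᵀy s.t. Aᵀy ≥ c, y ≥ 0.

Minimize: z = 8y1 + 8y2 + 9y3 + 11y4 + 31y5

Subject to:
  y1 + y3 + y4 + 2y5 ≥ 2
  y2 + y3 + 3y4 + 3y5 ≥ 4
  y1, y2, y3, y4, y5 ≥ 0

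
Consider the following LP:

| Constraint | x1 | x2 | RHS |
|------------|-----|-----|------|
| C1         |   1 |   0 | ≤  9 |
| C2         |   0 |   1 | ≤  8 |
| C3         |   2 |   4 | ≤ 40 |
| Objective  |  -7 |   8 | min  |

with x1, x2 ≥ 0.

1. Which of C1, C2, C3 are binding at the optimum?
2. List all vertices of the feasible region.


1. C1
2. (0, 0), (9, 0), (9, 5.5), (4, 8), (0, 8)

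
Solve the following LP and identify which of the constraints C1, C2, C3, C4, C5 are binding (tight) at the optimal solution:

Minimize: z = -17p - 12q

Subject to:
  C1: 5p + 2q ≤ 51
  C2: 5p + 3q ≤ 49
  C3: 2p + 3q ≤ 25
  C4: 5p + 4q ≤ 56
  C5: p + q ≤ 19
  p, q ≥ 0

At p = 8, q = 3, compute slack b - a·x for each constraint:
  C1: 51 − 46 = 5  (slack)
  C2: 49 − 49 = 0  (binding)
  C3: 25 − 25 = 0  (binding)
  C4: 56 − 52 = 4  (slack)
  C5: 19 − 11 = 8  (slack)

Optimal: p = 8, q = 3
Binding: C2, C3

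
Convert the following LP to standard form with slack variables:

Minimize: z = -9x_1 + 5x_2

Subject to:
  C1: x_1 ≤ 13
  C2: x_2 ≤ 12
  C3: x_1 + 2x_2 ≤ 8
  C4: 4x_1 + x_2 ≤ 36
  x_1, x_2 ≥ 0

min z = -9x_1 + 5x_2

s.t.
  x_1 + s1 = 13
  x_2 + s2 = 12
  x_1 + 2x_2 + s3 = 8
  4x_1 + x_2 + s4 = 36
  x_1, x_2, s1, s2, s3, s4 ≥ 0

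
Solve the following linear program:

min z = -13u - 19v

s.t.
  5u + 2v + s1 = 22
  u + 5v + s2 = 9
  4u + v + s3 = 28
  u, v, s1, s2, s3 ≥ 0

Evaluate the objective at each vertex of the feasible region:
  z(0, 0) = 0
  z(4.4, 0) = -57.2
  z(4, 1) = -71  ←
  z(0, 1.8) = -34.2
The minimum is at u = 4, v = 1.

u = 4, v = 1, z = -71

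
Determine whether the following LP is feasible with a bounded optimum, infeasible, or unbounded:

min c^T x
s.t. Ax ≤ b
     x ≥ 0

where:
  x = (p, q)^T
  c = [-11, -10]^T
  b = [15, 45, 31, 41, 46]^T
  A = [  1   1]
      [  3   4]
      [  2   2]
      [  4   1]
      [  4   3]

Feasible with a bounded optimal solution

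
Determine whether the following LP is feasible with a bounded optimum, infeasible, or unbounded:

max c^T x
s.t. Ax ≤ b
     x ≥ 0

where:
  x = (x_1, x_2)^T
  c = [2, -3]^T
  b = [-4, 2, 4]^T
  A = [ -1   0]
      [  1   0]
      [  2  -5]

Infeasible (no feasible solution exists)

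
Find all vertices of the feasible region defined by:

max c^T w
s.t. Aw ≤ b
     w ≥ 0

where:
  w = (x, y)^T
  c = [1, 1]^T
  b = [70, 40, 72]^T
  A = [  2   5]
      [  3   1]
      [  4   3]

(0, 0), (13.33, 0), (10, 10), (0, 14)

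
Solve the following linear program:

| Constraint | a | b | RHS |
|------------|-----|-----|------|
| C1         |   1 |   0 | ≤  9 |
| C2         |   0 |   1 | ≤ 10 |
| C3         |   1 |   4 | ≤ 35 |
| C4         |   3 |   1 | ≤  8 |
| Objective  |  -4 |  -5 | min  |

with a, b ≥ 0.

Evaluate the objective at each vertex of the feasible region:
  z(0, 0) = 0
  z(2.667, 0) = -10.67
  z(0, 8) = -40  ←
The minimum is at a = 0, b = 8.

a = 0, b = 8, z = -40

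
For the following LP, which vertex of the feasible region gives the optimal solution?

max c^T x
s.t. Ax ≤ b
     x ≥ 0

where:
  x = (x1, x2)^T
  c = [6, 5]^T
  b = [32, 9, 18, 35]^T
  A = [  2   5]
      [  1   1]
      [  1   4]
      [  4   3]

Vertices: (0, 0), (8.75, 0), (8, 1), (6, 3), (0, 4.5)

Evaluate the objective at each vertex of the feasible region:
  z(0, 0) = 0
  z(8.75, 0) = 52.5
  z(8, 1) = 53  ←
  z(6, 3) = 51
  z(0, 4.5) = 22.5
The maximum is at x1 = 8, x2 = 1.

(8, 1)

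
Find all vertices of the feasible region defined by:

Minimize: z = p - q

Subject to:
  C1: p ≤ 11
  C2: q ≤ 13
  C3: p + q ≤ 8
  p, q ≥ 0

(0, 0), (8, 0), (0, 8)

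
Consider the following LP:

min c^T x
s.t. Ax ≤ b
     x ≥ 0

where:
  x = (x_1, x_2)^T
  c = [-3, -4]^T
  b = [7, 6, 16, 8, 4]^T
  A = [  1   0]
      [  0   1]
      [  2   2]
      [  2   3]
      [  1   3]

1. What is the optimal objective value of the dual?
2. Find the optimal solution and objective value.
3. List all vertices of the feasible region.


1. -12
2. x_1 = 4, x_2 = 0, z = -12
3. (0, 0), (4, 0), (0, 1.333)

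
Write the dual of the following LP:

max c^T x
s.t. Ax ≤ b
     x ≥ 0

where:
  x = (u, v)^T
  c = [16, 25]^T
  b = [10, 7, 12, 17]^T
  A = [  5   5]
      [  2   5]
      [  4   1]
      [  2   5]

Primal max cᵀx s.t. Ax ≤ b, x ≥ 0  →  Dual min bᵀy s.t. Aᵀy ≥ c, y ≥ 0.

Minimize: z = 10y1 + 7y2 + 12y3 + 17y4

Subject to:
  5y1 + 2y2 + 4y3 + 2y4 ≥ 16
  5y1 + 5y2 + y3 + 5y4 ≥ 25
  y1, y2, y3, y4 ≥ 0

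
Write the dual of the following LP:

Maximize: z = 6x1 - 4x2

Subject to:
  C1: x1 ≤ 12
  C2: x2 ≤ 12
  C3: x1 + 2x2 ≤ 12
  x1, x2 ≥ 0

Primal max cᵀx s.t. Ax ≤ b, x ≥ 0  →  Dual min bᵀy s.t. Aᵀy ≥ c, y ≥ 0.

Minimize: z = 12y1 + 12y2 + 12y3

Subject to:
  y1 + y3 ≥ 6
  y2 + 2y3 ≥ -4
  y1, y2, y3 ≥ 0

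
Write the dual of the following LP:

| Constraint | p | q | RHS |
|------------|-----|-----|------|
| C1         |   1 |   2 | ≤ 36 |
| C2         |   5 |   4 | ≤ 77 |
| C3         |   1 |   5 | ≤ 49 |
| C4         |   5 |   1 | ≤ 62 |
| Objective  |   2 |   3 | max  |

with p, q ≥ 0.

Primal max cᵀx s.t. Ax ≤ b, x ≥ 0  →  Dual min bᵀy s.t. Aᵀy ≥ c, y ≥ 0.

Minimize: z = 36y1 + 77y2 + 49y3 + 62y4

Subject to:
  y1 + 5y2 + y3 + 5y4 ≥ 2
  2y1 + 4y2 + 5y3 + y4 ≥ 3
  y1, y2, y3, y4 ≥ 0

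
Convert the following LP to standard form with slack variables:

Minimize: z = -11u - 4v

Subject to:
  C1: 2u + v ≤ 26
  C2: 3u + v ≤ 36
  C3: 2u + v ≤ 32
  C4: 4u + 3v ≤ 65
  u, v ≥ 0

min z = -11u - 4v

s.t.
  2u + v + s1 = 26
  3u + v + s2 = 36
  2u + v + s3 = 32
  4u + 3v + s4 = 65
  u, v, s1, s2, s3, s4 ≥ 0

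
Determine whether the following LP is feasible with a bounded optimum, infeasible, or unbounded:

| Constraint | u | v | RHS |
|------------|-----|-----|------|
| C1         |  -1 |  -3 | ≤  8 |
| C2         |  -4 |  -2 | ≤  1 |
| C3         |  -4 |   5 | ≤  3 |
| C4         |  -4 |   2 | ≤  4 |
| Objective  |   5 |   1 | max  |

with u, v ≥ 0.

Unbounded (objective can increase without bound)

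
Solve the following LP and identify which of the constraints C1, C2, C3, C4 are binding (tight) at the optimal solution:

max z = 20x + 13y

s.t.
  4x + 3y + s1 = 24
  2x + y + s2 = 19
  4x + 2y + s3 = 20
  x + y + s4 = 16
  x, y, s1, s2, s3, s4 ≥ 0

At x = 3, y = 4, compute slack b - a·x for each constraint:
  C1: 24 − 24 = 0  (binding)
  C2: 19 − 10 = 9  (slack)
  C3: 20 − 20 = 0  (binding)
  C4: 16 − 7 = 9  (slack)

Optimal: x = 3, y = 4
Binding: C1, C3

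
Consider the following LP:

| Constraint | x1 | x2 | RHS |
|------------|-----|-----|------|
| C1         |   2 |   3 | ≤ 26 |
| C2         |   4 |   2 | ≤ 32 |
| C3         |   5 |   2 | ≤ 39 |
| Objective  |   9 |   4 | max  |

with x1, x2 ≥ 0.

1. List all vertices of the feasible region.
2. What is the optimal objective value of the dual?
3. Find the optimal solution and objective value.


1. (0, 0), (7.8, 0), (7, 2), (5.5, 5), (0, 8.667)
2. 71
3. x1 = 7, x2 = 2, z = 71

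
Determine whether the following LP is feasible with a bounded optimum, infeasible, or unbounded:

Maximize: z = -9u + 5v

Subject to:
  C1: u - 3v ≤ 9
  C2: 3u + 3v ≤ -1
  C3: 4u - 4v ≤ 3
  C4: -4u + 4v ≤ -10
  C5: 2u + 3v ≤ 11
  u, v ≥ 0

Infeasible (no feasible solution exists)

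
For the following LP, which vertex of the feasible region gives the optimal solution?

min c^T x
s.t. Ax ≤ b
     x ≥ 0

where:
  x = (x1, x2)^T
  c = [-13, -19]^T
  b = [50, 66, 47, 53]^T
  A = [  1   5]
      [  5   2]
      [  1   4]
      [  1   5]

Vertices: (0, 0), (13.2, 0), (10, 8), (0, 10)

Evaluate the objective at each vertex of the feasible region:
  z(0, 0) = 0
  z(13.2, 0) = -171.6
  z(10, 8) = -282  ←
  z(0, 10) = -190
The minimum is at x1 = 10, x2 = 8.

(10, 8)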